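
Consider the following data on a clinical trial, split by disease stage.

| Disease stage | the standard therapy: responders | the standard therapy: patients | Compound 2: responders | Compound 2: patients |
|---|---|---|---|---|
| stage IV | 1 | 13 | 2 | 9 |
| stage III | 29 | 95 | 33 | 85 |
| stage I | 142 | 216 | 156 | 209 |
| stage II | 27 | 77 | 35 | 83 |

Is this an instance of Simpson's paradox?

No

Stage IV: the standard therapy 1/13 = 7.7%, Compound 2 2/9 = 22.2% → Compound 2
Stage III: the standard therapy 29/95 = 30.5%, Compound 2 33/85 = 38.8% → Compound 2
Stage I: the standard therapy 142/216 = 65.7%, Compound 2 156/209 = 74.6% → Compound 2
Stage II: the standard therapy 27/77 = 35.1%, Compound 2 35/83 = 42.2% → Compound 2
Overall: the standard therapy 199/401 = 49.6%, Compound 2 226/386 = 58.5% → Compound 2
Compound 2 wins overall and in every disease group — no reversal.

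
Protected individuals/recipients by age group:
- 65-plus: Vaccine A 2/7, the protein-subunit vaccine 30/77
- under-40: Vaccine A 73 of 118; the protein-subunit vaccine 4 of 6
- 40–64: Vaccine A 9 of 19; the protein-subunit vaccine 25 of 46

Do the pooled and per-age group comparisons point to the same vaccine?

65-plus: Vaccine A 2/7 = 28.6%, the protein-subunit vaccine 30/77 = 39.0% → the protein-subunit vaccine
Under-40: Vaccine A 73/118 = 61.9%, the protein-subunit vaccine 4/6 = 66.7% → the protein-subunit vaccine
40–64: Vaccine A 9/19 = 47.4%, the protein-subunit vaccine 25/46 = 54.3% → the protein-subunit vaccine
Overall: Vaccine A 84/144 = 58.3%, the protein-subunit vaccine 59/129 = 45.7% → Vaccine A
The protein-subunit vaccine wins each age group but Vaccine A wins overall — the comparison reverses. The protein-subunit vaccine's recipients skew toward 65-plus, which has a lower base rate.

No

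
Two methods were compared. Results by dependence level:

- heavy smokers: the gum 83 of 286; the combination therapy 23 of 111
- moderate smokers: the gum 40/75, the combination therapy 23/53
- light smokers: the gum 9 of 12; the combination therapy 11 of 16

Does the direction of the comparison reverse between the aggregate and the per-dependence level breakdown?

Heavy smokers: the gum 83/286 = 29.0%, the combination therapy 23/111 = 20.7% → the gum
Moderate smokers: the gum 40/75 = 53.3%, the combination therapy 23/53 = 43.4% → the gum
Light smokers: the gum 9/12 = 75.0%, the combination therapy 11/16 = 68.8% → the gum
Overall: the gum 132/373 = 35.4%, the combination therapy 57/180 = 31.7% → the gum
The gum wins overall and in every dependence group — no reversal.

No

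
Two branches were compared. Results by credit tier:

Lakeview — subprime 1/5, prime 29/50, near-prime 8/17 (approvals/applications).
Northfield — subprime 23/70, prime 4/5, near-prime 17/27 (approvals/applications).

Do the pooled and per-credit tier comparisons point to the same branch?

No

Subprime: Lakeview 1/5 = 20.0%, Northfield 23/70 = 32.9% → Northfield
Prime: Lakeview 29/50 = 58.0%, Northfield 4/5 = 80.0% → Northfield
Near-prime: Lakeview 8/17 = 47.1%, Northfield 17/27 = 63.0% → Northfield
Overall: Lakeview 38/72 = 52.8%, Northfield 44/102 = 43.1% → Lakeview
Northfield wins each credit group but Lakeview wins overall — the comparison reverses. Northfield's applications skew toward subprime, which has a lower base rate.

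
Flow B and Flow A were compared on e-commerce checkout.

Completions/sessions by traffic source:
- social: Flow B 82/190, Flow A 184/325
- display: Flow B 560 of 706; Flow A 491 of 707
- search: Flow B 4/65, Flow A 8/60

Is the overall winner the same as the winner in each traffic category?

No

Social: Flow B 82/190 = 43.2%, Flow A 184/325 = 56.6% → Flow A
Display: Flow B 560/706 = 79.3%, Flow A 491/707 = 69.4% → Flow B
Search: Flow B 4/65 = 6.2%, Flow A 8/60 = 13.3% → Flow A
Overall: Flow B 646/961 = 67.2%, Flow A 683/1092 = 62.5% → Flow B
Neither sweeps: Flow B wins 1 of 3 groups, Flow A wins 2. Flow B wins overall but not every group — no Simpson reversal.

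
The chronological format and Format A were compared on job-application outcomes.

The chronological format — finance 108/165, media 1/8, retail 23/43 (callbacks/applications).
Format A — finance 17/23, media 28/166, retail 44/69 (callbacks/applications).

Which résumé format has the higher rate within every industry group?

Format A

Finance: the chronological format 108/165 = 65.5%, Format A 17/23 = 73.9% → Format A
Media: the chronological format 1/8 = 12.5%, Format A 28/166 = 16.9% → Format A
Retail: the chronological format 23/43 = 53.5%, Format A 44/69 = 63.8% → Format A
Format A has the higher rate in all 3 groups.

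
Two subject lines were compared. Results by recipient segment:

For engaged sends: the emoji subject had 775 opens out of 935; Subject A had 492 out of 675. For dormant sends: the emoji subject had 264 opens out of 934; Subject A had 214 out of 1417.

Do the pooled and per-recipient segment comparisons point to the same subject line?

Engaged: the emoji subject 775/935 = 82.9%, Subject A 492/675 = 72.9% → the emoji subject
Dormant: the emoji subject 264/934 = 28.3%, Subject A 214/1417 = 15.1% → the emoji subject
Overall: the emoji subject 1039/1869 = 55.6%, Subject A 706/2092 = 33.7% → the emoji subject
The emoji subject wins overall and in every recipient group — no reversal.

Yes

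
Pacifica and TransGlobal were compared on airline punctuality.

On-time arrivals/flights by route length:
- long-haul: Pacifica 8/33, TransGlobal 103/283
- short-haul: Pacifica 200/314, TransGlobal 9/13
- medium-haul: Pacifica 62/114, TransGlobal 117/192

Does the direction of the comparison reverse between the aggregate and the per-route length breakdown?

Long-haul: Pacifica 8/33 = 24.2%, TransGlobal 103/283 = 36.4% → TransGlobal
Short-haul: Pacifica 200/314 = 63.7%, TransGlobal 9/13 = 69.2% → TransGlobal
Medium-haul: Pacifica 62/114 = 54.4%, TransGlobal 117/192 = 60.9% → TransGlobal
Overall: Pacifica 270/461 = 58.6%, TransGlobal 229/488 = 46.9% → Pacifica
TransGlobal wins each route group but Pacifica wins overall — the comparison reverses. TransGlobal's flights skew toward long-haul, which has a lower base rate.

Yes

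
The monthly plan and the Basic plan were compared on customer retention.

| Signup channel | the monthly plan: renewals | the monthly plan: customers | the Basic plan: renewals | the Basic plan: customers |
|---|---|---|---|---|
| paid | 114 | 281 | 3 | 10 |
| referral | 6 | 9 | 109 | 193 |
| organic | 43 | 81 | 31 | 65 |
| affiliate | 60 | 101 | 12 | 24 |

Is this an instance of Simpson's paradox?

Paid: the monthly plan 114/281 = 40.6%, the Basic plan 3/10 = 30.0% → the monthly plan
Referral: the monthly plan 6/9 = 66.7%, the Basic plan 109/193 = 56.5% → the monthly plan
Organic: the monthly plan 43/81 = 53.1%, the Basic plan 31/65 = 47.7% → the monthly plan
Affiliate: the monthly plan 60/101 = 59.4%, the Basic plan 12/24 = 50.0% → the monthly plan
Overall: the monthly plan 223/472 = 47.2%, the Basic plan 155/292 = 53.1% → the Basic plan
The monthly plan wins each signup group but the Basic plan wins overall — the comparison reverses. The monthly plan's customers skew toward paid, which has a lower base rate.

Yes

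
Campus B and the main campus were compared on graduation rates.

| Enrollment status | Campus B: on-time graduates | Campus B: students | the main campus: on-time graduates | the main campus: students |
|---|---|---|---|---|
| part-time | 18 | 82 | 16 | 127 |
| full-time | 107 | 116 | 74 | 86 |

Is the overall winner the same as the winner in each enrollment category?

Part-time: Campus B 18/82 = 22.0%, the main campus 16/127 = 12.6% → Campus B
Full-time: Campus B 107/116 = 92.2%, the main campus 74/86 = 86.0% → Campus B
Overall: Campus B 125/198 = 63.1%, the main campus 90/213 = 42.3% → Campus B
Campus B wins overall and in every enrollment group — no reversal.

Yes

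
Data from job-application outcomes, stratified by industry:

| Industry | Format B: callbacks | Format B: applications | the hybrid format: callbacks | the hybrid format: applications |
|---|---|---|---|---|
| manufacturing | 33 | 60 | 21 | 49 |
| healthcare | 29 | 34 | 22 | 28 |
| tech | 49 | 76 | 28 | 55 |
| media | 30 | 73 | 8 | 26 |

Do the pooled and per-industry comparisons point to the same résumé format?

Yes

Manufacturing: Format B 33/60 = 55.0%, the hybrid format 21/49 = 42.9% → Format B
Healthcare: Format B 29/34 = 85.3%, the hybrid format 22/28 = 78.6% → Format B
Tech: Format B 49/76 = 64.5%, the hybrid format 28/55 = 50.9% → Format B
Media: Format B 30/73 = 41.1%, the hybrid format 8/26 = 30.8% → Format B
Overall: Format B 141/243 = 58.0%, the hybrid format 79/158 = 50.0% → Format B
Format B wins overall and in every industry group — no reversal.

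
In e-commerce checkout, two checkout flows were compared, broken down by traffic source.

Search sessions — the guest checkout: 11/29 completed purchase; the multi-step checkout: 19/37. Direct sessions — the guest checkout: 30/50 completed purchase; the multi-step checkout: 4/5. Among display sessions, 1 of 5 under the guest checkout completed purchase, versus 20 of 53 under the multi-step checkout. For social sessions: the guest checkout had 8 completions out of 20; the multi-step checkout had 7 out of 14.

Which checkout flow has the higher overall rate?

the guest checkout

Search: the guest checkout 11/29 = 37.9%, the multi-step checkout 19/37 = 51.4% → the multi-step checkout
Direct: the guest checkout 30/50 = 60.0%, the multi-step checkout 4/5 = 80.0% → the multi-step checkout
Display: the guest checkout 1/5 = 20.0%, the multi-step checkout 20/53 = 37.7% → the multi-step checkout
Social: the guest checkout 8/20 = 40.0%, the multi-step checkout 7/14 = 50.0% → the multi-step checkout
Overall: the guest checkout 50/104 = 48.1%, the multi-step checkout 50/109 = 45.9% → the guest checkout
(The multi-step checkout wins every traffic group but the guest checkout wins overall — the multi-step checkout's sessions skew toward the low-rate display group.)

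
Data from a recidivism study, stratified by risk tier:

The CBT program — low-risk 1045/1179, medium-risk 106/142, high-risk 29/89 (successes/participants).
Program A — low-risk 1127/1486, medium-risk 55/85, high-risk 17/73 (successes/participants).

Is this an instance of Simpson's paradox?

No

Low-risk: the CBT program 1045/1179 = 88.6%, Program A 1127/1486 = 75.8% → the CBT program
Medium-risk: the CBT program 106/142 = 74.6%, Program A 55/85 = 64.7% → the CBT program
High-risk: the CBT program 29/89 = 32.6%, Program A 17/73 = 23.3% → the CBT program
Overall: the CBT program 1180/1410 = 83.7%, Program A 1199/1644 = 72.9% → the CBT program
The CBT program wins overall and in every risk group — no reversal.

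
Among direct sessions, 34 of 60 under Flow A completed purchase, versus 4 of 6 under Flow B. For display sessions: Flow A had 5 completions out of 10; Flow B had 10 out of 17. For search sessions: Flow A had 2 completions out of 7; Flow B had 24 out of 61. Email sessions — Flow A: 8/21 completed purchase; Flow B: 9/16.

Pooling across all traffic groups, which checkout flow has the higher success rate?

Flow A

Direct: Flow A 34/60 = 56.7%, Flow B 4/6 = 66.7% → Flow B
Display: Flow A 5/10 = 50.0%, Flow B 10/17 = 58.8% → Flow B
Search: Flow A 2/7 = 28.6%, Flow B 24/61 = 39.3% → Flow B
Email: Flow A 8/21 = 38.1%, Flow B 9/16 = 56.2% → Flow B
Overall: Flow A 49/98 = 50.0%, Flow B 47/100 = 47.0% → Flow A
(Flow B wins every traffic group but Flow A wins overall — Flow B's sessions skew toward the low-rate search group.)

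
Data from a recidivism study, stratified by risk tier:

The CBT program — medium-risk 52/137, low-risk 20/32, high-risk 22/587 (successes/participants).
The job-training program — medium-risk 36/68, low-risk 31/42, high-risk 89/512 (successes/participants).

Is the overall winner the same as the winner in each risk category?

Yes

Medium-risk: the CBT program 52/137 = 38.0%, the job-training program 36/68 = 52.9% → the job-training program
Low-risk: the CBT program 20/32 = 62.5%, the job-training program 31/42 = 73.8% → the job-training program
High-risk: the CBT program 22/587 = 3.7%, the job-training program 89/512 = 17.4% → the job-training program
Overall: the CBT program 94/756 = 12.4%, the job-training program 156/622 = 25.1% → the job-training program
The job-training program wins overall and in every risk group — no reversal.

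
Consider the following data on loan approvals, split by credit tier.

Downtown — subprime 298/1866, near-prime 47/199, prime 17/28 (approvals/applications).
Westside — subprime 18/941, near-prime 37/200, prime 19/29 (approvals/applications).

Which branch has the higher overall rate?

Subprime: Downtown 298/1866 = 16.0%, Westside 18/941 = 1.9% → Downtown
Near-prime: Downtown 47/199 = 23.6%, Westside 37/200 = 18.5% → Downtown
Prime: Downtown 17/28 = 60.7%, Westside 19/29 = 65.5% → Westside
Overall: Downtown 362/2093 = 17.3%, Westside 74/1170 = 6.3% → Downtown
(Neither sweeps every credit group, but Downtown has the higher pooled rate.)

Downtown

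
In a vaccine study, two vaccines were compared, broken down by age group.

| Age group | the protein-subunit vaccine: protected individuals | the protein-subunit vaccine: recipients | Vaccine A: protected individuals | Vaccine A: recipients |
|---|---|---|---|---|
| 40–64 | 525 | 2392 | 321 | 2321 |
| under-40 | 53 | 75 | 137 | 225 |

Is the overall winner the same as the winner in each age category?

Yes

40–64: the protein-subunit vaccine 525/2392 = 21.9%, Vaccine A 321/2321 = 13.8% → the protein-subunit vaccine
Under-40: the protein-subunit vaccine 53/75 = 70.7%, Vaccine A 137/225 = 60.9% → the protein-subunit vaccine
Overall: the protein-subunit vaccine 578/2467 = 23.4%, Vaccine A 458/2546 = 18.0% → the protein-subunit vaccine
The protein-subunit vaccine wins overall and in every age group — no reversal.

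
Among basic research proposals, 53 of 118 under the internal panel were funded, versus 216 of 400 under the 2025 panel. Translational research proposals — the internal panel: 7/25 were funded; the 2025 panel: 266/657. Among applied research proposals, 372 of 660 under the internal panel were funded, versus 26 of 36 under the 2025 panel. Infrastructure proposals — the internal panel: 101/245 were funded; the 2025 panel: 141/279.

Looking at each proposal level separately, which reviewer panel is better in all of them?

Basic research: the internal panel 53/118 = 44.9%, the 2025 panel 216/400 = 54.0% → the 2025 panel
Translational research: the internal panel 7/25 = 28.0%, the 2025 panel 266/657 = 40.5% → the 2025 panel
Applied research: the internal panel 372/660 = 56.4%, the 2025 panel 26/36 = 72.2% → the 2025 panel
Infrastructure: the internal panel 101/245 = 41.2%, the 2025 panel 141/279 = 50.5% → the 2025 panel
The 2025 panel has the higher rate in all 4 groups.

the 2025 panel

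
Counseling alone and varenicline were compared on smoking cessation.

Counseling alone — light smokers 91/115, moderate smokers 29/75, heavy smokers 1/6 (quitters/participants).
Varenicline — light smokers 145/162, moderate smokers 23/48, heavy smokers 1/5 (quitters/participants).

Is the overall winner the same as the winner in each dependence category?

Light smokers: counseling alone 91/115 = 79.1%, varenicline 145/162 = 89.5% → varenicline
Moderate smokers: counseling alone 29/75 = 38.7%, varenicline 23/48 = 47.9% → varenicline
Heavy smokers: counseling alone 1/6 = 16.7%, varenicline 1/5 = 20.0% → varenicline
Overall: counseling alone 121/196 = 61.7%, varenicline 169/215 = 78.6% → varenicline
Varenicline wins overall and in every dependence group — no reversal.

Yes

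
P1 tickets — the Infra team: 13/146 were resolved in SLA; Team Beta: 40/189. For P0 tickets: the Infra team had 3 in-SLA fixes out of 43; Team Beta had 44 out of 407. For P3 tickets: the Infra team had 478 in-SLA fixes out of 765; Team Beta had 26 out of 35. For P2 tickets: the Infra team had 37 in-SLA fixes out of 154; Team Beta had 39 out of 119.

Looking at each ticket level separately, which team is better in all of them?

P1: the Infra team 13/146 = 8.9%, Team Beta 40/189 = 21.2% → Team Beta
P0: the Infra team 3/43 = 7.0%, Team Beta 44/407 = 10.8% → Team Beta
P3: the Infra team 478/765 = 62.5%, Team Beta 26/35 = 74.3% → Team Beta
P2: the Infra team 37/154 = 24.0%, Team Beta 39/119 = 32.8% → Team Beta
Team Beta has the higher rate in all 4 groups.

Team Beta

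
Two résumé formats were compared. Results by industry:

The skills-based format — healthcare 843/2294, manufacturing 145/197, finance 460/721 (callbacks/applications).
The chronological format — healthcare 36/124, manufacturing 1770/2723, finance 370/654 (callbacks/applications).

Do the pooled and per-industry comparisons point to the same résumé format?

Healthcare: the skills-based format 843/2294 = 36.7%, the chronological format 36/124 = 29.0% → the skills-based format
Manufacturing: the skills-based format 145/197 = 73.6%, the chronological format 1770/2723 = 65.0% → the skills-based format
Finance: the skills-based format 460/721 = 63.8%, the chronological format 370/654 = 56.6% → the skills-based format
Overall: the skills-based format 1448/3212 = 45.1%, the chronological format 2176/3501 = 62.2% → the chronological format
The skills-based format wins each industry group but the chronological format wins overall — the comparison reverses. The skills-based format's applications skew toward healthcare, which has a lower base rate.

No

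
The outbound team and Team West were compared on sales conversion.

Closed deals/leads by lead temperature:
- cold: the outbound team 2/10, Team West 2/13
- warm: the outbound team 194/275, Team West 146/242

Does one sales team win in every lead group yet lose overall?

No

Cold: the outbound team 2/10 = 20.0%, Team West 2/13 = 15.4% → the outbound team
Warm: the outbound team 194/275 = 70.5%, Team West 146/242 = 60.3% → the outbound team
Overall: the outbound team 196/285 = 68.8%, Team West 148/255 = 58.0% → the outbound team
The outbound team wins overall and in every lead group — no reversal.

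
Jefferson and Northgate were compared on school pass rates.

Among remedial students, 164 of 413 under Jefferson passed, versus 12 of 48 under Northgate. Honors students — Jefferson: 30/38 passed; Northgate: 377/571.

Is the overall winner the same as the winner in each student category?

Remedial: Jefferson 164/413 = 39.7%, Northgate 12/48 = 25.0% → Jefferson
Honors: Jefferson 30/38 = 78.9%, Northgate 377/571 = 66.0% → Jefferson
Overall: Jefferson 194/451 = 43.0%, Northgate 389/619 = 62.8% → Northgate
Jefferson wins each student group but Northgate wins overall — the comparison reverses. Jefferson's students skew toward remedial, which has a lower base rate.

No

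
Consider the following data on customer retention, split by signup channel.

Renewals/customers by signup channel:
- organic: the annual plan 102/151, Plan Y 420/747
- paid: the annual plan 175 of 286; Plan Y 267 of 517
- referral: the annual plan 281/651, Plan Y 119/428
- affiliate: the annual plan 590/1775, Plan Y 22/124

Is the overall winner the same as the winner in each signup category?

Organic: the annual plan 102/151 = 67.5%, Plan Y 420/747 = 56.2% → the annual plan
Paid: the annual plan 175/286 = 61.2%, Plan Y 267/517 = 51.6% → the annual plan
Referral: the annual plan 281/651 = 43.2%, Plan Y 119/428 = 27.8% → the annual plan
Affiliate: the annual plan 590/1775 = 33.2%, Plan Y 22/124 = 17.7% → the annual plan
Overall: the annual plan 1148/2863 = 40.1%, Plan Y 828/1816 = 45.6% → Plan Y
The annual plan wins each signup group but Plan Y wins overall — the comparison reverses. The annual plan's customers skew toward affiliate, which has a lower base rate.

No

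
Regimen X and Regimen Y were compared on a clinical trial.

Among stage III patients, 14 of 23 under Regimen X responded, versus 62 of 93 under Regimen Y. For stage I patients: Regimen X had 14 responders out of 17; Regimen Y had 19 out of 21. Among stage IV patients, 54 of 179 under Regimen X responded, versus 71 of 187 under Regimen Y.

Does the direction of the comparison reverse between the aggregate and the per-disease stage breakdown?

No

Stage III: Regimen X 14/23 = 60.9%, Regimen Y 62/93 = 66.7% → Regimen Y
Stage I: Regimen X 14/17 = 82.4%, Regimen Y 19/21 = 90.5% → Regimen Y
Stage IV: Regimen X 54/179 = 30.2%, Regimen Y 71/187 = 38.0% → Regimen Y
Overall: Regimen X 82/219 = 37.4%, Regimen Y 152/301 = 50.5% → Regimen Y
Regimen Y wins overall and in every disease group — no reversal.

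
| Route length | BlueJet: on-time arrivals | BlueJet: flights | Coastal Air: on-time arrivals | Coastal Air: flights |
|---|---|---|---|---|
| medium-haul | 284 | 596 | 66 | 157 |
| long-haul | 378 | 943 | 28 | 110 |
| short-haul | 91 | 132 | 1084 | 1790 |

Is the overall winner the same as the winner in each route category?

Medium-haul: BlueJet 284/596 = 47.7%, Coastal Air 66/157 = 42.0% → BlueJet
Long-haul: BlueJet 378/943 = 40.1%, Coastal Air 28/110 = 25.5% → BlueJet
Short-haul: BlueJet 91/132 = 68.9%, Coastal Air 1084/1790 = 60.6% → BlueJet
Overall: BlueJet 753/1671 = 45.1%, Coastal Air 1178/2057 = 57.3% → Coastal Air
BlueJet wins each route group but Coastal Air wins overall — the comparison reverses. BlueJet's flights skew toward long-haul, which has a lower base rate.

No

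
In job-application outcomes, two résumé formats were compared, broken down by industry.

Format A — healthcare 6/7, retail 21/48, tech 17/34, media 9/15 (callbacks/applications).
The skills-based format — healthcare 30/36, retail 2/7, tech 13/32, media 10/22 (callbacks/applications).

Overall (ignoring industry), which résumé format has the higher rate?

the skills-based format

Healthcare: Format A 6/7 = 85.7%, the skills-based format 30/36 = 83.3% → Format A
Retail: Format A 21/48 = 43.8%, the skills-based format 2/7 = 28.6% → Format A
Tech: Format A 17/34 = 50.0%, the skills-based format 13/32 = 40.6% → Format A
Media: Format A 9/15 = 60.0%, the skills-based format 10/22 = 45.5% → Format A
Overall: Format A 53/104 = 51.0%, the skills-based format 55/97 = 56.7% → the skills-based format
(Format A wins every industry group but the skills-based format wins overall — Format A's applications skew toward the low-rate retail group.)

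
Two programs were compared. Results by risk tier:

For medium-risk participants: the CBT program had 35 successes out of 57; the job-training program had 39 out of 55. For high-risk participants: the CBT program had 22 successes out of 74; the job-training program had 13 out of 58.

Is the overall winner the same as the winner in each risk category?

No

Medium-risk: the CBT program 35/57 = 61.4%, the job-training program 39/55 = 70.9% → the job-training program
High-risk: the CBT program 22/74 = 29.7%, the job-training program 13/58 = 22.4% → the CBT program
Overall: the CBT program 57/131 = 43.5%, the job-training program 52/113 = 46.0% → the job-training program
Neither sweeps: the CBT program wins 1 of 2 groups, the job-training program wins 1. The job-training program wins overall but not every group — no Simpson reversal.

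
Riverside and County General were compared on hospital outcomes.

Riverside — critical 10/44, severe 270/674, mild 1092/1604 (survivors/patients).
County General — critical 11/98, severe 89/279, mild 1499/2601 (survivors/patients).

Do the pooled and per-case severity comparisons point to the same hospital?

Critical: Riverside 10/44 = 22.7%, County General 11/98 = 11.2% → Riverside
Severe: Riverside 270/674 = 40.1%, County General 89/279 = 31.9% → Riverside
Mild: Riverside 1092/1604 = 68.1%, County General 1499/2601 = 57.6% → Riverside
Overall: Riverside 1372/2322 = 59.1%, County General 1599/2978 = 53.7% → Riverside
Riverside wins overall and in every case group — no reversal.

Yes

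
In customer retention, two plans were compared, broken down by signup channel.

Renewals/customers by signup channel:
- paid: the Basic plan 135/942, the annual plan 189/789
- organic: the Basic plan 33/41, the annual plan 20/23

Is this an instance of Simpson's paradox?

Paid: the Basic plan 135/942 = 14.3%, the annual plan 189/789 = 24.0% → the annual plan
Organic: the Basic plan 33/41 = 80.5%, the annual plan 20/23 = 87.0% → the annual plan
Overall: the Basic plan 168/983 = 17.1%, the annual plan 209/812 = 25.7% → the annual plan
The annual plan wins overall and in every signup group — no reversal.

No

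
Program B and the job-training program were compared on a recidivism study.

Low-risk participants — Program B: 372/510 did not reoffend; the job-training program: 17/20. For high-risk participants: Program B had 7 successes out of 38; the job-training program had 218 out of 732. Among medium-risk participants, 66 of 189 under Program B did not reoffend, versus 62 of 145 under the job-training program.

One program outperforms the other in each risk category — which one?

the job-training program

Low-risk: Program B 372/510 = 72.9%, the job-training program 17/20 = 85.0% → the job-training program
High-risk: Program B 7/38 = 18.4%, the job-training program 218/732 = 29.8% → the job-training program
Medium-risk: Program B 66/189 = 34.9%, the job-training program 62/145 = 42.8% → the job-training program
The job-training program has the higher rate in all 3 groups.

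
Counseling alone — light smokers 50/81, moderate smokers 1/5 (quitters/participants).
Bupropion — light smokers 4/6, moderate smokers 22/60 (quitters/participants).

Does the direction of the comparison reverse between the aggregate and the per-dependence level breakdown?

Light smokers: counseling alone 50/81 = 61.7%, bupropion 4/6 = 66.7% → bupropion
Moderate smokers: counseling alone 1/5 = 20.0%, bupropion 22/60 = 36.7% → bupropion
Overall: counseling alone 51/86 = 59.3%, bupropion 26/66 = 39.4% → counseling alone
Bupropion wins each dependence group but counseling alone wins overall — the comparison reverses. Bupropion's participants skew toward moderate smokers, which has a lower base rate.

Yes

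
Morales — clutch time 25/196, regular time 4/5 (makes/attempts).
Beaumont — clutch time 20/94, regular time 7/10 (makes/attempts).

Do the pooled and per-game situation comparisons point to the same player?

No

Clutch time: Morales 25/196 = 12.8%, Beaumont 20/94 = 21.3% → Beaumont
Regular time: Morales 4/5 = 80.0%, Beaumont 7/10 = 70.0% → Morales
Overall: Morales 29/201 = 14.4%, Beaumont 27/104 = 26.0% → Beaumont
Neither sweeps: Morales wins 1 of 2 groups, Beaumont wins 1. Beaumont wins overall but not every group — no Simpson reversal.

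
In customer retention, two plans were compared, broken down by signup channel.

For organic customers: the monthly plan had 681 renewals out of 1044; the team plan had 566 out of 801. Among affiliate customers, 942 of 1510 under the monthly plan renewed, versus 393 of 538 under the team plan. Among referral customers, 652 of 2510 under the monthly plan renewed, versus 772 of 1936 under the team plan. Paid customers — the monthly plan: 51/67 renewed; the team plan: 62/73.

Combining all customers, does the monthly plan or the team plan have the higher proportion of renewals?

Organic: the monthly plan 681/1044 = 65.2%, the team plan 566/801 = 70.7% → the team plan
Affiliate: the monthly plan 942/1510 = 62.4%, the team plan 393/538 = 73.0% → the team plan
Referral: the monthly plan 652/2510 = 26.0%, the team plan 772/1936 = 39.9% → the team plan
Paid: the monthly plan 51/67 = 76.1%, the team plan 62/73 = 84.9% → the team plan
Overall: the monthly plan 2326/5131 = 45.3%, the team plan 1793/3348 = 53.6% → the team plan

the team plan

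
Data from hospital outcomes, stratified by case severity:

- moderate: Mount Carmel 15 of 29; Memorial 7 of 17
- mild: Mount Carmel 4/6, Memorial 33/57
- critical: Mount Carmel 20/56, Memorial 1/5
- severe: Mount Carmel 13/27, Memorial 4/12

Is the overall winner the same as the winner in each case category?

Moderate: Mount Carmel 15/29 = 51.7%, Memorial 7/17 = 41.2% → Mount Carmel
Mild: Mount Carmel 4/6 = 66.7%, Memorial 33/57 = 57.9% → Mount Carmel
Critical: Mount Carmel 20/56 = 35.7%, Memorial 1/5 = 20.0% → Mount Carmel
Severe: Mount Carmel 13/27 = 48.1%, Memorial 4/12 = 33.3% → Mount Carmel
Overall: Mount Carmel 52/118 = 44.1%, Memorial 45/91 = 49.5% → Memorial
Mount Carmel wins each case group but Memorial wins overall — the comparison reverses. Mount Carmel's patients skew toward critical, which has a lower base rate.

No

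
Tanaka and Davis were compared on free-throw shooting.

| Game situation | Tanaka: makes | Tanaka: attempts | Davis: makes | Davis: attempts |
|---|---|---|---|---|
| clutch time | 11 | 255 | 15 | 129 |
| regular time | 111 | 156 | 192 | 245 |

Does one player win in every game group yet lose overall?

No

Clutch time: Tanaka 11/255 = 4.3%, Davis 15/129 = 11.6% → Davis
Regular time: Tanaka 111/156 = 71.2%, Davis 192/245 = 78.4% → Davis
Overall: Tanaka 122/411 = 29.7%, Davis 207/374 = 55.3% → Davis
Davis wins overall and in every game group — no reversal.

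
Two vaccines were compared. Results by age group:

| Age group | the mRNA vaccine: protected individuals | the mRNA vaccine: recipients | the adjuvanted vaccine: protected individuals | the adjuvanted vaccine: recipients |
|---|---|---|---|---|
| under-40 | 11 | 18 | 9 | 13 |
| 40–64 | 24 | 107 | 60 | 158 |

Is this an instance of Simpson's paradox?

Under-40: the mRNA vaccine 11/18 = 61.1%, the adjuvanted vaccine 9/13 = 69.2% → the adjuvanted vaccine
40–64: the mRNA vaccine 24/107 = 22.4%, the adjuvanted vaccine 60/158 = 38.0% → the adjuvanted vaccine
Overall: the mRNA vaccine 35/125 = 28.0%, the adjuvanted vaccine 69/171 = 40.4% → the adjuvanted vaccine
The adjuvanted vaccine wins overall and in every age group — no reversal.

No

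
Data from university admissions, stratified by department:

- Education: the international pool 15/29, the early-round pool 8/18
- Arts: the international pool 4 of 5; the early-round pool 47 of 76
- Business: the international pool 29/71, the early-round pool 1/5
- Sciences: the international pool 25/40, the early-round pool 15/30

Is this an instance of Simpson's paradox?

Yes

Education: the international pool 15/29 = 51.7%, the early-round pool 8/18 = 44.4% → the international pool
Arts: the international pool 4/5 = 80.0%, the early-round pool 47/76 = 61.8% → the international pool
Business: the international pool 29/71 = 40.8%, the early-round pool 1/5 = 20.0% → the international pool
Sciences: the international pool 25/40 = 62.5%, the early-round pool 15/30 = 50.0% → the international pool
Overall: the international pool 73/145 = 50.3%, the early-round pool 71/129 = 55.0% → the early-round pool
The international pool wins each department group but the early-round pool wins overall — the comparison reverses. The international pool's applicants skew toward Business, which has a lower base rate.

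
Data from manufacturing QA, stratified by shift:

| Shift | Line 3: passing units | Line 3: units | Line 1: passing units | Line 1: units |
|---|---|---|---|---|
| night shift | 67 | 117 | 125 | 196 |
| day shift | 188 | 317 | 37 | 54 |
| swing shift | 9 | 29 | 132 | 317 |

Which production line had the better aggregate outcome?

Night shift: Line 3 67/117 = 57.3%, Line 1 125/196 = 63.8% → Line 1
Day shift: Line 3 188/317 = 59.3%, Line 1 37/54 = 68.5% → Line 1
Swing shift: Line 3 9/29 = 31.0%, Line 1 132/317 = 41.6% → Line 1
Overall: Line 3 264/463 = 57.0%, Line 1 294/567 = 51.9% → Line 3
(Line 1 wins every shift group but Line 3 wins overall — Line 1's units skew toward the low-rate swing shift group.)

Line 3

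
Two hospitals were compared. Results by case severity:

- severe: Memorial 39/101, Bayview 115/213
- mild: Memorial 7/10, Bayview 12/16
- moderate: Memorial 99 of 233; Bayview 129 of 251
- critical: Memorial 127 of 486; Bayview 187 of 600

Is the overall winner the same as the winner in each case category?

Yes

Severe: Memorial 39/101 = 38.6%, Bayview 115/213 = 54.0% → Bayview
Mild: Memorial 7/10 = 70.0%, Bayview 12/16 = 75.0% → Bayview
Moderate: Memorial 99/233 = 42.5%, Bayview 129/251 = 51.4% → Bayview
Critical: Memorial 127/486 = 26.1%, Bayview 187/600 = 31.2% → Bayview
Overall: Memorial 272/830 = 32.8%, Bayview 443/1080 = 41.0% → Bayview
Bayview wins overall and in every case group — no reversal.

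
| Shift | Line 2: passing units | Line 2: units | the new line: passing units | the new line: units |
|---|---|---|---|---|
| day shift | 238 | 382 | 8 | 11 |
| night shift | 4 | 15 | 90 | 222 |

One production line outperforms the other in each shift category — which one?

Day shift: Line 2 238/382 = 62.3%, the new line 8/11 = 72.7% → the new line
Night shift: Line 2 4/15 = 26.7%, the new line 90/222 = 40.5% → the new line
The new line has the higher rate in both groups.

the new line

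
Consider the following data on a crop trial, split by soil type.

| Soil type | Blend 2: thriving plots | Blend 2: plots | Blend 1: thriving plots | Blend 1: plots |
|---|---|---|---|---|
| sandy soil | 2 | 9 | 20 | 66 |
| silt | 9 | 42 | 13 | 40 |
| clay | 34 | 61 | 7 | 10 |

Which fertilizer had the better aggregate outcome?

Sandy soil: Blend 2 2/9 = 22.2%, Blend 1 20/66 = 30.3% → Blend 1
Silt: Blend 2 9/42 = 21.4%, Blend 1 13/40 = 32.5% → Blend 1
Clay: Blend 2 34/61 = 55.7%, Blend 1 7/10 = 70.0% → Blend 1
Overall: Blend 2 45/112 = 40.2%, Blend 1 40/116 = 34.5% → Blend 2
(Blend 1 wins every soil group but Blend 2 wins overall — Blend 1's plots skew toward the low-rate sandy soil group.)

Blend 2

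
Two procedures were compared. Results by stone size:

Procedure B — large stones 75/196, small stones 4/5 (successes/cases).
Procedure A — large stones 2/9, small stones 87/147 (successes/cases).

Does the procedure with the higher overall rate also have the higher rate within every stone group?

No

Large stones: Procedure B 75/196 = 38.3%, Procedure A 2/9 = 22.2% → Procedure B
Small stones: Procedure B 4/5 = 80.0%, Procedure A 87/147 = 59.2% → Procedure B
Overall: Procedure B 79/201 = 39.3%, Procedure A 89/156 = 57.1% → Procedure A
Procedure B wins each stone group but Procedure A wins overall — the comparison reverses. Procedure B's cases skew toward large stones, which has a lower base rate.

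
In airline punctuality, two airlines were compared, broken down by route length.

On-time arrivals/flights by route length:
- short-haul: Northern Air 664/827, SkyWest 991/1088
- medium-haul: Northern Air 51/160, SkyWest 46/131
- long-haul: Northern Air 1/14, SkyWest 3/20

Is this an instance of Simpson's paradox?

No

Short-haul: Northern Air 664/827 = 80.3%, SkyWest 991/1088 = 91.1% → SkyWest
Medium-haul: Northern Air 51/160 = 31.9%, SkyWest 46/131 = 35.1% → SkyWest
Long-haul: Northern Air 1/14 = 7.1%, SkyWest 3/20 = 15.0% → SkyWest
Overall: Northern Air 716/1001 = 71.5%, SkyWest 1040/1239 = 83.9% → SkyWest
SkyWest wins overall and in every route group — no reversal.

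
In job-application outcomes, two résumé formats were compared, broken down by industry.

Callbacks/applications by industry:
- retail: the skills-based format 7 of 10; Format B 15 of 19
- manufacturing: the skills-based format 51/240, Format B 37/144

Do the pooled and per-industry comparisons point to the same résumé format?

Yes

Retail: the skills-based format 7/10 = 70.0%, Format B 15/19 = 78.9% → Format B
Manufacturing: the skills-based format 51/240 = 21.2%, Format B 37/144 = 25.7% → Format B
Overall: the skills-based format 58/250 = 23.2%, Format B 52/163 = 31.9% → Format B
Format B wins overall and in every industry group — no reversal.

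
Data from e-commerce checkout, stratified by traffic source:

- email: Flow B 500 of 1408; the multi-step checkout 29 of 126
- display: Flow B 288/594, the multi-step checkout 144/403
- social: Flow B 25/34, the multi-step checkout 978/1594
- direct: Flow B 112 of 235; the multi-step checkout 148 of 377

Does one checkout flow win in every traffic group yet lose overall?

Yes

Email: Flow B 500/1408 = 35.5%, the multi-step checkout 29/126 = 23.0% → Flow B
Display: Flow B 288/594 = 48.5%, the multi-step checkout 144/403 = 35.7% → Flow B
Social: Flow B 25/34 = 73.5%, the multi-step checkout 978/1594 = 61.4% → Flow B
Direct: Flow B 112/235 = 47.7%, the multi-step checkout 148/377 = 39.3% → Flow B
Overall: Flow B 925/2271 = 40.7%, the multi-step checkout 1299/2500 = 52.0% → the multi-step checkout
Flow B wins each traffic group but the multi-step checkout wins overall — the comparison reverses. Flow B's sessions skew toward email, which has a lower base rate.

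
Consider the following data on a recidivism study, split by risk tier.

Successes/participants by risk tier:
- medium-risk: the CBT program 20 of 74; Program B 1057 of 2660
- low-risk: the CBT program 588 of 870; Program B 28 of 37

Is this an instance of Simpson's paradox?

Yes

Medium-risk: the CBT program 20/74 = 27.0%, Program B 1057/2660 = 39.7% → Program B
Low-risk: the CBT program 588/870 = 67.6%, Program B 28/37 = 75.7% → Program B
Overall: the CBT program 608/944 = 64.4%, Program B 1085/2697 = 40.2% → the CBT program
Program B wins each risk group but the CBT program wins overall — the comparison reverses. Program B's participants skew toward medium-risk, which has a lower base rate.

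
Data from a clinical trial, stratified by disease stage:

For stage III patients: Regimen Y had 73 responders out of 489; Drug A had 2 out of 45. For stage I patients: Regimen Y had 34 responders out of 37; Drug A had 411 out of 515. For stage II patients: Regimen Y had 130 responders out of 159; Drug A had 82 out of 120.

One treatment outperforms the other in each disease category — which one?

Stage III: Regimen Y 73/489 = 14.9%, Drug A 2/45 = 4.4% → Regimen Y
Stage I: Regimen Y 34/37 = 91.9%, Drug A 411/515 = 79.8% → Regimen Y
Stage II: Regimen Y 130/159 = 81.8%, Drug A 82/120 = 68.3% → Regimen Y
Regimen Y has the higher rate in all 3 groups.

Regimen Y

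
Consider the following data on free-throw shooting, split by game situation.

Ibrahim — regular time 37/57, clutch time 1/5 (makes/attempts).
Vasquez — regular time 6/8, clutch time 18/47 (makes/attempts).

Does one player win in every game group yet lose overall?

Yes

Regular time: Ibrahim 37/57 = 64.9%, Vasquez 6/8 = 75.0% → Vasquez
Clutch time: Ibrahim 1/5 = 20.0%, Vasquez 18/47 = 38.3% → Vasquez
Overall: Ibrahim 38/62 = 61.3%, Vasquez 24/55 = 43.6% → Ibrahim
Vasquez wins each game group but Ibrahim wins overall — the comparison reverses. Vasquez's attempts skew toward clutch time, which has a lower base rate.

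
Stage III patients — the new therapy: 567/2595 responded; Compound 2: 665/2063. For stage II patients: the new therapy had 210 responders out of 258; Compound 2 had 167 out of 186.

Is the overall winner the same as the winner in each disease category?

Yes

Stage III: the new therapy 567/2595 = 21.8%, Compound 2 665/2063 = 32.2% → Compound 2
Stage II: the new therapy 210/258 = 81.4%, Compound 2 167/186 = 89.8% → Compound 2
Overall: the new therapy 777/2853 = 27.2%, Compound 2 832/2249 = 37.0% → Compound 2
Compound 2 wins overall and in every disease group — no reversal.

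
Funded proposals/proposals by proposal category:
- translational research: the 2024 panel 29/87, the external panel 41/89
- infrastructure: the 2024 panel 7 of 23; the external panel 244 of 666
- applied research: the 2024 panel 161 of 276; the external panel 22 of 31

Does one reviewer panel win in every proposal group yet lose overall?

Translational research: the 2024 panel 29/87 = 33.3%, the external panel 41/89 = 46.1% → the external panel
Infrastructure: the 2024 panel 7/23 = 30.4%, the external panel 244/666 = 36.6% → the external panel
Applied research: the 2024 panel 161/276 = 58.3%, the external panel 22/31 = 71.0% → the external panel
Overall: the 2024 panel 197/386 = 51.0%, the external panel 307/786 = 39.1% → the 2024 panel
The external panel wins each proposal group but the 2024 panel wins overall — the comparison reverses. The external panel's proposals skew toward infrastructure, which has a lower base rate.

Yes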